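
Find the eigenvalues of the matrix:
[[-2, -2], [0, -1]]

Characteristic equation: det(A - λI) = 0
λ² - (trace)λ + (det) = 0
trace = -2 + -1 = -3, det = (-2)(-1) - (-2)(0) = 2
λ² - (-3)λ + (2) = 0
λ = (-3 ± √((-3)² - 4·(2))) / 2 = (-3 ± √1) / 2
Solving: λ = -2, -1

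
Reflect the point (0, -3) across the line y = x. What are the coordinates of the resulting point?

Reflection across line y = x: (0, -3) → (-3, 0)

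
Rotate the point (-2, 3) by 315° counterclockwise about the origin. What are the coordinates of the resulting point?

Rotation matrix for 315°: [[cos 315°, -sin 315°], [sin 315°, cos 315°]] ≈ [[0.707107, 0.707107], [-0.707107, 0.707107]]
[[0.707107, 0.707107], [-0.707107, 0.707107]] × [-2, 3]ᵀ ≈ [0.7071, 3.5355]ᵀ
Result: (0.7071, 3.5355)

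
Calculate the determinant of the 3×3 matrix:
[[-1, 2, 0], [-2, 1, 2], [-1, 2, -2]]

Expansion along first row:
det = -1·det([[1,2],[2,-2]]) - 2·det([[-2,2],[-1,-2]]) + 0·det([[-2,1],[-1,2]])
    = -1·(1·-2 - 2·2) - 2·(-2·-2 - 2·-1) + 0·(-2·2 - 1·-1)
    = -1·-6 - 2·6 + 0·-3
    = 6 + -12 + 0 = -6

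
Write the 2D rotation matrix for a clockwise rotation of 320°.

Rotation matrix formula: [[cos θ, -sin θ], [sin θ, cos θ]]
A clockwise rotation by 320° is equivalent to a counterclockwise rotation by -320°.
For θ = -320°:
cos(-320°) = 0.7660
sin(-320°) = 0.6428
Result: [[0.7660, -0.6428], [0.6428, 0.7660]]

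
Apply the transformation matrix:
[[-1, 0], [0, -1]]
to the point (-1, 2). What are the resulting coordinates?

Matrix multiplication:
[[-1, 0], [0, -1]] × [-1, 2]ᵀ
= [(-1)(-1) + (0)(2), (0)(-1) + (-1)(2)]ᵀ
= [1, -2]ᵀ
Result: (1, -2)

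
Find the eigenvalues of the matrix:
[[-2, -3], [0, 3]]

Characteristic equation: det(A - λI) = 0
λ² - (trace)λ + (det) = 0
trace = -2 + 3 = 1, det = (-2)(3) - (-3)(0) = -6
λ² - (1)λ + (-6) = 0
λ = (1 ± √((1)² - 4·(-6))) / 2 = (1 ± √25) / 2
Solving: λ = -2, 3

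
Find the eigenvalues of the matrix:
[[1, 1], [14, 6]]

Characteristic equation: det(A - λI) = 0
λ² - (trace)λ + (det) = 0
trace = 1 + 6 = 7, det = (1)(6) - (1)(14) = -8
λ² - (7)λ + (-8) = 0
λ = (7 ± √((7)² - 4·(-8))) / 2 = (7 ± √81) / 2
Solving: λ = -1, 8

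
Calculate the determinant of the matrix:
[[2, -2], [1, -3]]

For a 2×2 matrix [[a, b], [c, d]], det = ad - bc
det = (2)(-3) - (-2)(1) = -6 - -2 = -4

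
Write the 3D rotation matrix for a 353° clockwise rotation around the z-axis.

Rotation matrix for clockwise 353° around z-axis:
A clockwise rotation by 353° is a counterclockwise rotation by -353°.
cos(-353°) = 0.9925, sin(-353°) = 0.1219
Result: [[0.9925, -0.1219, 0], [0.1219, 0.9925, 0], [0, 0, 1]]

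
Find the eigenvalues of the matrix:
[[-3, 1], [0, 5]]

Characteristic equation: det(A - λI) = 0
λ² - (trace)λ + (det) = 0
trace = -3 + 5 = 2, det = (-3)(5) - (1)(0) = -15
λ² - (2)λ + (-15) = 0
λ = (2 ± √((2)² - 4·(-15))) / 2 = (2 ± √64) / 2
Solving: λ = -3, 5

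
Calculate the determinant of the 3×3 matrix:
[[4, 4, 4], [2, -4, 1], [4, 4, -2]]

Expansion along first row:
det = 4·det([[-4,1],[4,-2]]) - 4·det([[2,1],[4,-2]]) + 4·det([[2,-4],[4,4]])
    = 4·(-4·-2 - 1·4) - 4·(2·-2 - 1·4) + 4·(2·4 - -4·4)
    = 4·4 - 4·-8 + 4·24
    = 16 + 32 + 96 = 144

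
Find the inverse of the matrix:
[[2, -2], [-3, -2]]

For [[a,b],[c,d]], inverse = (1/det)·[[d,-b],[-c,a]]
det = (2)(-2) - (-2)(-3) = -4 - 6 = -10
Inverse = (1/-10)·[[-2, 2], [3, 2]]
= [[1/5, -1/5], [-3/10, -1/5]]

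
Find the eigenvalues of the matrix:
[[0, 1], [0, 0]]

Characteristic equation: det(A - λI) = 0
λ² - (trace)λ + (det) = 0
trace = 0 + 0 = 0, det = (0)(0) - (1)(0) = 0
λ² - (0)λ + (0) = 0
λ = (0 ± √((0)² - 4·(0))) / 2 = (0 ± √0) / 2
Solving: λ = 0, 0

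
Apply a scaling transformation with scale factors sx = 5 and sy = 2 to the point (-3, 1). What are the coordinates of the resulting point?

Scaling matrix:
[[5, 0], [0, 2]]
Result: (-3 × 5, 1 × 2) = (-15, 2)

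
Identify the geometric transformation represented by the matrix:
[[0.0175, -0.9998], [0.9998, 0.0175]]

This matrix represents: rotation by 89° counterclockwise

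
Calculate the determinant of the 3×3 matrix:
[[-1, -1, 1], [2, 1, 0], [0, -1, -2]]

Expansion along first row:
det = -1·det([[1,0],[-1,-2]]) - -1·det([[2,0],[0,-2]]) + 1·det([[2,1],[0,-1]])
    = -1·(1·-2 - 0·-1) - -1·(2·-2 - 0·0) + 1·(2·-1 - 1·0)
    = -1·-2 - -1·-4 + 1·-2
    = 2 + -4 + -2 = -4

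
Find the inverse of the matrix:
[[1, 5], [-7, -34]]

For [[a,b],[c,d]], inverse = (1/det)·[[d,-b],[-c,a]]
det = (1)(-34) - (5)(-7) = -34 - -35 = 1
Inverse = [[-34, -5], [7, 1]]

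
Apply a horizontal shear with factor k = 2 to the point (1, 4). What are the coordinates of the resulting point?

Shear matrix for horizontal shear with factor k = 2:
[[1, 2], [0, 1]]
Result: (1, 4) → (9, 4)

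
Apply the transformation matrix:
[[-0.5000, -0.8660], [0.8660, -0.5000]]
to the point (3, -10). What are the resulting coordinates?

Matrix multiplication:
[[-0.5000, -0.8660], [0.8660, -0.5000]] × [3, -10]ᵀ
= [(-0.5000)(3) + (-0.8660)(-10), (0.8660)(3) + (-0.5000)(-10)]ᵀ
= [7.1600, 7.5980]ᵀ
Result: (7.1600, 7.5980)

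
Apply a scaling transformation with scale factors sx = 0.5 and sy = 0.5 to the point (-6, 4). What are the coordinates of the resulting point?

Scaling matrix:
[[0.50, 0], [0, 0.50]]
Result: (-6 × 0.5, 4 × 0.5) = (-3, 2)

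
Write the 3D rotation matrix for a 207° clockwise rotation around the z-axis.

Rotation matrix for clockwise 207° around z-axis:
A clockwise rotation by 207° is a counterclockwise rotation by -207°.
cos(-207°) = -0.8910, sin(-207°) = 0.4540
Result: [[-0.8910, -0.4540, 0], [0.4540, -0.8910, 0], [0, 0, 1]]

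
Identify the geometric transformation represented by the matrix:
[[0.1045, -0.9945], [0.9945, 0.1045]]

This matrix represents: rotation by 84° counterclockwise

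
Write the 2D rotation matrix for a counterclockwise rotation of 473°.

Rotation matrix formula: [[cos θ, -sin θ], [sin θ, cos θ]]
For θ = 473°:
cos(473°) = -0.3907
sin(473°) = 0.9205
Result: [[-0.3907, -0.9205], [0.9205, -0.3907]]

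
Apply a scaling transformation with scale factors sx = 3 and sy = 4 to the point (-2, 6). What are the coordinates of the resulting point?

Scaling matrix:
[[3, 0], [0, 4]]
Result: (-2 × 3, 6 × 4) = (-6, 24)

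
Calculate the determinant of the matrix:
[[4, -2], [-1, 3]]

For a 2×2 matrix [[a, b], [c, d]], det = ad - bc
det = (4)(3) - (-2)(-1) = 12 - 2 = 10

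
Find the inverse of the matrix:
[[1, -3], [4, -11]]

For [[a,b],[c,d]], inverse = (1/det)·[[d,-b],[-c,a]]
det = (1)(-11) - (-3)(4) = -11 - -12 = 1
Inverse = [[-11, 3], [-4, 1]]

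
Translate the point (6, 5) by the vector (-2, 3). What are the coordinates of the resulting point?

Translation by (-2, 3) (homogeneous matrix [[1, 0, -2], [0, 1, 3], [0, 0, 1]]):
x' = 6 + -2 = 4
y' = 5 + 3 = 8
Result: (4, 8)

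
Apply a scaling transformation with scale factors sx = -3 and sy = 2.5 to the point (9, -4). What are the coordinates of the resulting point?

Scaling matrix:
[[-3, 0], [0, 2.50]]
Result: (9 × -3, -4 × 2.5) = (-27, -10)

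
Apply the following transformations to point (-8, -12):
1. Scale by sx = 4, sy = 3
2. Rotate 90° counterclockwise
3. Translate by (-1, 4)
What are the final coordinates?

Step 1: Scale → (-32, -36)
Step 2: Rotate 90° → (36, -32)
Step 3: Translate → (35, -28)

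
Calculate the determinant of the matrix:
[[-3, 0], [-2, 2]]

For a 2×2 matrix [[a, b], [c, d]], det = ad - bc
det = (-3)(2) - (0)(-2) = -6 - 0 = -6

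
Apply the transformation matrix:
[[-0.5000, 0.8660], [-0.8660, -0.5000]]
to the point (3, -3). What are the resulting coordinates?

Matrix multiplication:
[[-0.5000, 0.8660], [-0.8660, -0.5000]] × [3, -3]ᵀ
= [(-0.5000)(3) + (0.8660)(-3), (-0.8660)(3) + (-0.5000)(-3)]ᵀ
= [-4.0980, -1.0980]ᵀ
Result: (-4.0980, -1.0980)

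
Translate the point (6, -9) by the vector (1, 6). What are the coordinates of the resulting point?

Translation by (1, 6) (homogeneous matrix [[1, 0, 1], [0, 1, 6], [0, 0, 1]]):
x' = 6 + 1 = 7
y' = -9 + 6 = -3
Result: (7, -3)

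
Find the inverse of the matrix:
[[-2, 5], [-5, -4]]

For [[a,b],[c,d]], inverse = (1/det)·[[d,-b],[-c,a]]
det = (-2)(-4) - (5)(-5) = 8 - -25 = 33
Inverse = (1/33)·[[-4, -5], [5, -2]]
= [[-4/33, -5/33], [5/33, -2/33]]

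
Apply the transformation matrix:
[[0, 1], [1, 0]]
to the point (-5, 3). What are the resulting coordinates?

Matrix multiplication:
[[0, 1], [1, 0]] × [-5, 3]ᵀ
= [(0)(-5) + (1)(3), (1)(-5) + (0)(3)]ᵀ
= [3, -5]ᵀ
Result: (3, -5)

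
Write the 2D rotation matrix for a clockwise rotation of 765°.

Rotation matrix formula: [[cos θ, -sin θ], [sin θ, cos θ]]
A clockwise rotation by 765° is equivalent to a counterclockwise rotation by -765°.
For θ = -765°:
cos(-765°) = √2/2
sin(-765°) = -√2/2
Result: [[√2/2, √2/2], [-√2/2, √2/2]]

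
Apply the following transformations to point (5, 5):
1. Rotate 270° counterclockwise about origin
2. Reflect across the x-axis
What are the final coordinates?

Step 1: Rotate 270° → (5, -5)
Step 2: Reflect across x-axis → (5, 5)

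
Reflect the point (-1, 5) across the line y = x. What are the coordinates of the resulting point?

Reflection across line y = x: (-1, 5) → (5, -1)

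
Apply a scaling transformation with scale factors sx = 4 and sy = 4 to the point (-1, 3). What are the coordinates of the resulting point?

Scaling matrix:
[[4, 0], [0, 4]]
Result: (-1 × 4, 3 × 4) = (-4, 12)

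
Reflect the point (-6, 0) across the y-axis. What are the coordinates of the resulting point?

Reflection across y-axis: (-6, 0) → (6, 0)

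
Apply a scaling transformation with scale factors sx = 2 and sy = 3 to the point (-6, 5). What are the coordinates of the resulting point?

Scaling matrix:
[[2, 0], [0, 3]]
Result: (-6 × 2, 5 × 3) = (-12, 15)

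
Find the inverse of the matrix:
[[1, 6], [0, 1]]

For [[a,b],[c,d]], inverse = (1/det)·[[d,-b],[-c,a]]
det = (1)(1) - (6)(0) = 1 - 0 = 1
Inverse = [[1, -6], [0, 1]]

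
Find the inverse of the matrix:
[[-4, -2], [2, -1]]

For [[a,b],[c,d]], inverse = (1/det)·[[d,-b],[-c,a]]
det = (-4)(-1) - (-2)(2) = 4 - -4 = 8
Inverse = (1/8)·[[-1, 2], [-2, -4]]
= [[-1/8, 1/4], [-1/4, -1/2]]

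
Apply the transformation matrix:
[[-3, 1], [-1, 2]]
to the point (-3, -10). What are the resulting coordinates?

Matrix multiplication:
[[-3, 1], [-1, 2]] × [-3, -10]ᵀ
= [(-3)(-3) + (1)(-10), (-1)(-3) + (2)(-10)]ᵀ
= [-1, -17]ᵀ
Result: (-1, -17)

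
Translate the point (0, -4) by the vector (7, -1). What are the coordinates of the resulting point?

Translation by (7, -1) (homogeneous matrix [[1, 0, 7], [0, 1, -1], [0, 0, 1]]):
x' = 0 + 7 = 7
y' = -4 + -1 = -5
Result: (7, -5)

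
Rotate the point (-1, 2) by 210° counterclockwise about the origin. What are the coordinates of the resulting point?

Rotation matrix for 210°: [[cos 210°, -sin 210°], [sin 210°, cos 210°]] ≈ [[-0.866025, 0.500000], [-0.500000, -0.866025]]
[[-0.866025, 0.500000], [-0.500000, -0.866025]] × [-1, 2]ᵀ ≈ [1.8660, -1.2321]ᵀ
Result: (1.8660, -1.2321)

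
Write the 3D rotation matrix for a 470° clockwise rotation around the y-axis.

Rotation matrix for clockwise 470° around y-axis:
A clockwise rotation by 470° is a counterclockwise rotation by -470°.
cos(-470°) = -0.3420, sin(-470°) = -0.9397
Result: [[-0.3420, 0, -0.9397], [0, 1, 0], [0.9397, 0, -0.3420]]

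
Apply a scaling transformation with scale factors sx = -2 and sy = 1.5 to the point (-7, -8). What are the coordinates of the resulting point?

Scaling matrix:
[[-2, 0], [0, 1.50]]
Result: (-7 × -2, -8 × 1.5) = (14, -12)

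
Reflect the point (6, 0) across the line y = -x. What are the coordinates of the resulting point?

Reflection across line y = -x: (6, 0) → (0, -6)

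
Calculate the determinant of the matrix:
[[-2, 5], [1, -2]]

For a 2×2 matrix [[a, b], [c, d]], det = ad - bc
det = (-2)(-2) - (5)(1) = 4 - 5 = -1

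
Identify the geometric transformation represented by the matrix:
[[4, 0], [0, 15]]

This matrix represents: non-uniform scaling by sx = 4, sy = 15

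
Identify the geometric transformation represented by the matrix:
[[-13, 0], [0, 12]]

This matrix represents: non-uniform scaling by sx = -13, sy = 12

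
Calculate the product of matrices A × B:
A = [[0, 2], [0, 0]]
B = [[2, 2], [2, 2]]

Matrix multiplication:
C[0][0] = 0×2 + 2×2 = 4
C[0][1] = 0×2 + 2×2 = 4
C[1][0] = 0×2 + 0×2 = 0
C[1][1] = 0×2 + 0×2 = 0
Result: [[4, 4], [0, 0]]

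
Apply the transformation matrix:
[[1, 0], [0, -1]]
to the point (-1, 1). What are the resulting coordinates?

Matrix multiplication:
[[1, 0], [0, -1]] × [-1, 1]ᵀ
= [(1)(-1) + (0)(1), (0)(-1) + (-1)(1)]ᵀ
= [-1, -1]ᵀ
Result: (-1, -1)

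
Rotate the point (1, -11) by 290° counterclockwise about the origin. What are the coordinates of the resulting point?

Rotation matrix for 290°: [[cos 290°, -sin 290°], [sin 290°, cos 290°]] ≈ [[0.342020, 0.939693], [-0.939693, 0.342020]]
[[0.342020, 0.939693], [-0.939693, 0.342020]] × [1, -11]ᵀ ≈ [-9.9946, -4.7019]ᵀ
Result: (-9.9946, -4.7019)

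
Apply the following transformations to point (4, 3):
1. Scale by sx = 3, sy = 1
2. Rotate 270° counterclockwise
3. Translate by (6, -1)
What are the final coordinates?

Step 1: Scale → (12, 3)
Step 2: Rotate 270° → (3, -12)
Step 3: Translate → (9, -13)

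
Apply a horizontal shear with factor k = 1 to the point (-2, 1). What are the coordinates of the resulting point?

Shear matrix for horizontal shear with factor k = 1:
[[1, 1], [0, 1]]
Result: (-2, 1) → (-1, 1)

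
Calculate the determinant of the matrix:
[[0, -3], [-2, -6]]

For a 2×2 matrix [[a, b], [c, d]], det = ad - bc
det = (0)(-6) - (-3)(-2) = 0 - 6 = -6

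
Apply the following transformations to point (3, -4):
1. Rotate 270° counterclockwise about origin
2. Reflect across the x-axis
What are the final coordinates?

Step 1: Rotate 270° → (-4, -3)
Step 2: Reflect across x-axis → (-4, 3)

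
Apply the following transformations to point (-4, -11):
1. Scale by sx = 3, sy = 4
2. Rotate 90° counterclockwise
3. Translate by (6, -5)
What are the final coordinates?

Step 1: Scale → (-12, -44)
Step 2: Rotate 90° → (44, -12)
Step 3: Translate → (50, -17)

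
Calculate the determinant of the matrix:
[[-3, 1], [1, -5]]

For a 2×2 matrix [[a, b], [c, d]], det = ad - bc
det = (-3)(-5) - (1)(1) = 15 - 1 = 14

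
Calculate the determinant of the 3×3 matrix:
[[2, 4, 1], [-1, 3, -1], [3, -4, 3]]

Expansion along first row:
det = 2·det([[3,-1],[-4,3]]) - 4·det([[-1,-1],[3,3]]) + 1·det([[-1,3],[3,-4]])
    = 2·(3·3 - -1·-4) - 4·(-1·3 - -1·3) + 1·(-1·-4 - 3·3)
    = 2·5 - 4·0 + 1·-5
    = 10 + 0 + -5 = 5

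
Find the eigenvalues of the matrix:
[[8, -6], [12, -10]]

Characteristic equation: det(A - λI) = 0
λ² - (trace)λ + (det) = 0
trace = 8 + -10 = -2, det = (8)(-10) - (-6)(12) = -8
λ² - (-2)λ + (-8) = 0
λ = (-2 ± √((-2)² - 4·(-8))) / 2 = (-2 ± √36) / 2
Solving: λ = -4, 2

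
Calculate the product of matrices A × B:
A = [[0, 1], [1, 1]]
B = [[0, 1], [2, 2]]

Matrix multiplication:
C[0][0] = 0×0 + 1×2 = 2
C[0][1] = 0×1 + 1×2 = 2
C[1][0] = 1×0 + 1×2 = 2
C[1][1] = 1×1 + 1×2 = 3
Result: [[2, 2], [2, 3]]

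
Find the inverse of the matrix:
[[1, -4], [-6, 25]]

For [[a,b],[c,d]], inverse = (1/det)·[[d,-b],[-c,a]]
det = (1)(25) - (-4)(-6) = 25 - 24 = 1
Inverse = [[25, 4], [6, 1]]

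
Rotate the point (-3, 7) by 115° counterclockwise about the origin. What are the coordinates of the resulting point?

Rotation matrix for 115°: [[cos 115°, -sin 115°], [sin 115°, cos 115°]] ≈ [[-0.422618, -0.906308], [0.906308, -0.422618]]
[[-0.422618, -0.906308], [0.906308, -0.422618]] × [-3, 7]ᵀ ≈ [-5.0763, -5.6773]ᵀ
Result: (-5.0763, -5.6773)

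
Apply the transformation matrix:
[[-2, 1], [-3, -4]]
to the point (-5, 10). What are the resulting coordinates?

Matrix multiplication:
[[-2, 1], [-3, -4]] × [-5, 10]ᵀ
= [(-2)(-5) + (1)(10), (-3)(-5) + (-4)(10)]ᵀ
= [20, -25]ᵀ
Result: (20, -25)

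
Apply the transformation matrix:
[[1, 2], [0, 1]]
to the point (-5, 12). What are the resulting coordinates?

Matrix multiplication:
[[1, 2], [0, 1]] × [-5, 12]ᵀ
= [(1)(-5) + (2)(12), (0)(-5) + (1)(12)]ᵀ
= [19, 12]ᵀ
Result: (19, 12)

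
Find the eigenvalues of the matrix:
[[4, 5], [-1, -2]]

Characteristic equation: det(A - λI) = 0
λ² - (trace)λ + (det) = 0
trace = 4 + -2 = 2, det = (4)(-2) - (5)(-1) = -3
λ² - (2)λ + (-3) = 0
λ = (2 ± √((2)² - 4·(-3))) / 2 = (2 ± √16) / 2
Solving: λ = -1, 3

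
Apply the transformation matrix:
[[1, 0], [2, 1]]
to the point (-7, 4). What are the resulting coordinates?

Matrix multiplication:
[[1, 0], [2, 1]] × [-7, 4]ᵀ
= [(1)(-7) + (0)(4), (2)(-7) + (1)(4)]ᵀ
= [-7, -10]ᵀ
Result: (-7, -10)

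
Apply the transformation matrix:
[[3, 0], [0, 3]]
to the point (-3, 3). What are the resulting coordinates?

Matrix multiplication:
[[3, 0], [0, 3]] × [-3, 3]ᵀ
= [(3)(-3) + (0)(3), (0)(-3) + (3)(3)]ᵀ
= [-9, 9]ᵀ
Result: (-9, 9)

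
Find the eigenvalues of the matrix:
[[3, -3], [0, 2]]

Characteristic equation: det(A - λI) = 0
λ² - (trace)λ + (det) = 0
trace = 3 + 2 = 5, det = (3)(2) - (-3)(0) = 6
λ² - (5)λ + (6) = 0
λ = (5 ± √((5)² - 4·(6))) / 2 = (5 ± √1) / 2
Solving: λ = 2, 3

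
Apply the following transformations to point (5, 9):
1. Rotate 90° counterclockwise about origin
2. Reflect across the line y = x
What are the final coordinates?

Step 1: Rotate 90° → (-9, 5)
Step 2: Reflect across line y = x → (5, -9)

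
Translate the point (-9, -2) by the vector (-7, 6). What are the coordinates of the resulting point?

Translation by (-7, 6) (homogeneous matrix [[1, 0, -7], [0, 1, 6], [0, 0, 1]]):
x' = -9 + -7 = -16
y' = -2 + 6 = 4
Result: (-16, 4)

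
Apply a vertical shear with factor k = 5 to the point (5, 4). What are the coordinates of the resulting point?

Shear matrix for vertical shear with factor k = 5:
[[1, 0], [5, 1]]
Result: (5, 4) → (5, 29)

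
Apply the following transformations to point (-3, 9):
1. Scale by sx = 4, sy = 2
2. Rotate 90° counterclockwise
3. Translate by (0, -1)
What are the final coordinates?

Step 1: Scale → (-12, 18)
Step 2: Rotate 90° → (-18, -12)
Step 3: Translate → (-18, -13)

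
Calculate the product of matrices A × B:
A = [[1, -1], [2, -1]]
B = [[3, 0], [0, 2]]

Matrix multiplication:
C[0][0] = 1×3 + -1×0 = 3
C[0][1] = 1×0 + -1×2 = -2
C[1][0] = 2×3 + -1×0 = 6
C[1][1] = 2×0 + -1×2 = -2
Result: [[3, -2], [6, -2]]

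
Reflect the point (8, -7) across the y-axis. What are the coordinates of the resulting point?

Reflection across y-axis: (8, -7) → (-8, -7)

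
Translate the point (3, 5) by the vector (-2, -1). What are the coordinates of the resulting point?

Translation by (-2, -1) (homogeneous matrix [[1, 0, -2], [0, 1, -1], [0, 0, 1]]):
x' = 3 + -2 = 1
y' = 5 + -1 = 4
Result: (1, 4)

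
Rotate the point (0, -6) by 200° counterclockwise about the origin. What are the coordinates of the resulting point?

Rotation matrix for 200°: [[cos 200°, -sin 200°], [sin 200°, cos 200°]] ≈ [[-0.939693, 0.342020], [-0.342020, -0.939693]]
[[-0.939693, 0.342020], [-0.342020, -0.939693]] × [0, -6]ᵀ ≈ [-2.0521, 5.6382]ᵀ
Result: (-2.0521, 5.6382)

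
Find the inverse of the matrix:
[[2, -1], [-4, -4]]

For [[a,b],[c,d]], inverse = (1/det)·[[d,-b],[-c,a]]
det = (2)(-4) - (-1)(-4) = -8 - 4 = -12
Inverse = (1/-12)·[[-4, 1], [4, 2]]
= [[1/3, -1/12], [-1/3, -1/6]]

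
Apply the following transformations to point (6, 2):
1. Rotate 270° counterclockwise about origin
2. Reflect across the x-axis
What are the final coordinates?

Step 1: Rotate 270° → (2, -6)
Step 2: Reflect across x-axis → (2, 6)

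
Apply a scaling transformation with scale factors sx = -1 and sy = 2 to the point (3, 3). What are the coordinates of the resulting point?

Scaling matrix:
[[-1, 0], [0, 2]]
Result: (3 × -1, 3 × 2) = (-3, 6)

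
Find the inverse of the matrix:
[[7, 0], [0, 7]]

For [[a,b],[c,d]], inverse = (1/det)·[[d,-b],[-c,a]]
det = (7)(7) - (0)(0) = 49 - 0 = 49
Inverse = (1/49)·[[7, 0], [0, 7]]
= [[1/7, 0], [0, 1/7]]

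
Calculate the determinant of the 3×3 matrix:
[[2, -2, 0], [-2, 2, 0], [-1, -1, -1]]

Expansion along first row:
det = 2·det([[2,0],[-1,-1]]) - -2·det([[-2,0],[-1,-1]]) + 0·det([[-2,2],[-1,-1]])
    = 2·(2·-1 - 0·-1) - -2·(-2·-1 - 0·-1) + 0·(-2·-1 - 2·-1)
    = 2·-2 - -2·2 + 0·4
    = -4 + 4 + 0 = 0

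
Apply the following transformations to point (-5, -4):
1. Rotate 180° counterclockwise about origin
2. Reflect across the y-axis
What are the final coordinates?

Step 1: Rotate 180° → (5, 4)
Step 2: Reflect across y-axis → (-5, 4)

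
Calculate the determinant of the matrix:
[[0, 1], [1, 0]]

For a 2×2 matrix [[a, b], [c, d]], det = ad - bc
det = (0)(0) - (1)(1) = 0 - 1 = -1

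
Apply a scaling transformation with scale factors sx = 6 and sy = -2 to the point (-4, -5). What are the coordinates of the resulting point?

Scaling matrix:
[[6, 0], [0, -2]]
Result: (-4 × 6, -5 × -2) = (-24, 10)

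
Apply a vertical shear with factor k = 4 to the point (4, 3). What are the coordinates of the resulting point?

Shear matrix for vertical shear with factor k = 4:
[[1, 0], [4, 1]]
Result: (4, 3) → (4, 19)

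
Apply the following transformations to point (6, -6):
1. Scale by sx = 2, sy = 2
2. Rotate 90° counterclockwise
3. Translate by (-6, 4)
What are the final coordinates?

Step 1: Scale → (12, -12)
Step 2: Rotate 90° → (12, 12)
Step 3: Translate → (6, 16)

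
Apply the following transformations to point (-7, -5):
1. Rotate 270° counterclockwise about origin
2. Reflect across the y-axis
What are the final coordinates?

Step 1: Rotate 270° → (-5, 7)
Step 2: Reflect across y-axis → (5, 7)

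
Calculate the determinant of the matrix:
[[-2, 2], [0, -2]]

For a 2×2 matrix [[a, b], [c, d]], det = ad - bc
det = (-2)(-2) - (2)(0) = 4 - 0 = 4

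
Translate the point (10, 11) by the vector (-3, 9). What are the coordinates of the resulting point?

Translation by (-3, 9) (homogeneous matrix [[1, 0, -3], [0, 1, 9], [0, 0, 1]]):
x' = 10 + -3 = 7
y' = 11 + 9 = 20
Result: (7, 20)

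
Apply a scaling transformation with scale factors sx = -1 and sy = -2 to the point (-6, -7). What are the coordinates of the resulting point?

Scaling matrix:
[[-1, 0], [0, -2]]
Result: (-6 × -1, -7 × -2) = (6, 14)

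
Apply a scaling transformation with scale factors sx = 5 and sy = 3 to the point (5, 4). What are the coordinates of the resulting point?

Scaling matrix:
[[5, 0], [0, 3]]
Result: (5 × 5, 4 × 3) = (25, 12)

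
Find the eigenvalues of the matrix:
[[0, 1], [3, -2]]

Characteristic equation: det(A - λI) = 0
λ² - (trace)λ + (det) = 0
trace = 0 + -2 = -2, det = (0)(-2) - (1)(3) = -3
λ² - (-2)λ + (-3) = 0
λ = (-2 ± √((-2)² - 4·(-3))) / 2 = (-2 ± √16) / 2
Solving: λ = -3, 1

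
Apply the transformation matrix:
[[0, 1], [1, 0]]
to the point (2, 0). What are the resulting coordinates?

Matrix multiplication:
[[0, 1], [1, 0]] × [2, 0]ᵀ
= [(0)(2) + (1)(0), (1)(2) + (0)(0)]ᵀ
= [0, 2]ᵀ
Result: (0, 2)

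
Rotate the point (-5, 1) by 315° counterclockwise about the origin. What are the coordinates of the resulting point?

Rotation matrix for 315°: [[cos 315°, -sin 315°], [sin 315°, cos 315°]] ≈ [[0.707107, 0.707107], [-0.707107, 0.707107]]
[[0.707107, 0.707107], [-0.707107, 0.707107]] × [-5, 1]ᵀ ≈ [-2.8284, 4.2426]ᵀ
Result: (-2.8284, 4.2426)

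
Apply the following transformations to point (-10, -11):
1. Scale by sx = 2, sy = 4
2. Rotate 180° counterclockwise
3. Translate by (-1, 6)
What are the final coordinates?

Step 1: Scale → (-20, -44)
Step 2: Rotate 180° → (20, 44)
Step 3: Translate → (19, 50)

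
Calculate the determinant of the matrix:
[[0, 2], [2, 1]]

For a 2×2 matrix [[a, b], [c, d]], det = ad - bc
det = (0)(1) - (2)(2) = 0 - 4 = -4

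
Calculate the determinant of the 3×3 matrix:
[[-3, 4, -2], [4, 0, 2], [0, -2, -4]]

Expansion along first row:
det = -3·det([[0,2],[-2,-4]]) - 4·det([[4,2],[0,-4]]) + -2·det([[4,0],[0,-2]])
    = -3·(0·-4 - 2·-2) - 4·(4·-4 - 2·0) + -2·(4·-2 - 0·0)
    = -3·4 - 4·-16 + -2·-8
    = -12 + 64 + 16 = 68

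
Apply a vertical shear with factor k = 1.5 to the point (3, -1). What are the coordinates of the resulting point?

Shear matrix for vertical shear with factor k = 1.5:
[[1, 0], [1.50, 1]]
Result: (3, -1) → (3, 3.5)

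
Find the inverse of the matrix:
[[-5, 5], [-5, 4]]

For [[a,b],[c,d]], inverse = (1/det)·[[d,-b],[-c,a]]
det = (-5)(4) - (5)(-5) = -20 - -25 = 5
Inverse = (1/5)·[[4, -5], [5, -5]]
= [[4/5, -1], [1, -1]]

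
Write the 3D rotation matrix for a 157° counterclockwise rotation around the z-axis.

Rotation matrix for counterclockwise 157° around z-axis:
cos(157°) = -0.9205, sin(157°) = 0.3907
Result: [[-0.9205, -0.3907, 0], [0.3907, -0.9205, 0], [0, 0, 1]]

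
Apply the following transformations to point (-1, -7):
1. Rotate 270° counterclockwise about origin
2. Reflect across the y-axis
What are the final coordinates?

Step 1: Rotate 270° → (-7, 1)
Step 2: Reflect across y-axis → (7, 1)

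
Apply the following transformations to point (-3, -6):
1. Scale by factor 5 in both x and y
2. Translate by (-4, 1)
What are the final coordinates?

Step 1: Scale (-3, -6) by 5 → (-15, -30)
Step 2: Translate by (-4, 1) → (-19, -29)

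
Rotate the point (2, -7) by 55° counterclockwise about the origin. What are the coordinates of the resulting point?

Rotation matrix for 55°: [[cos 55°, -sin 55°], [sin 55°, cos 55°]] ≈ [[0.573576, -0.819152], [0.819152, 0.573576]]
[[0.573576, -0.819152], [0.819152, 0.573576]] × [2, -7]ᵀ ≈ [6.8812, -2.3767]ᵀ
Result: (6.8812, -2.3767)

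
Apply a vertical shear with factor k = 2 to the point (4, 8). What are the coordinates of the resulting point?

Shear matrix for vertical shear with factor k = 2:
[[1, 0], [2, 1]]
Result: (4, 8) → (4, 16)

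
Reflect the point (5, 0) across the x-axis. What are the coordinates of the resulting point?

Reflection across x-axis: (5, 0) → (5, 0)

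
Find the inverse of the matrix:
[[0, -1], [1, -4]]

For [[a,b],[c,d]], inverse = (1/det)·[[d,-b],[-c,a]]
det = (0)(-4) - (-1)(1) = 0 - -1 = 1
Inverse = [[-4, 1], [-1, 0]]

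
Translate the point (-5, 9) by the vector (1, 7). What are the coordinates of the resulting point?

Translation by (1, 7) (homogeneous matrix [[1, 0, 1], [0, 1, 7], [0, 0, 1]]):
x' = -5 + 1 = -4
y' = 9 + 7 = 16
Result: (-4, 16)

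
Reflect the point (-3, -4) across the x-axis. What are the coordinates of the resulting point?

Reflection across x-axis: (-3, -4) → (-3, 4)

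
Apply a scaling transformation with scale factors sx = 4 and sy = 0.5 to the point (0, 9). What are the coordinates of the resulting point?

Scaling matrix:
[[4, 0], [0, 0.50]]
Result: (0 × 4, 9 × 0.5) = (0, 4.5)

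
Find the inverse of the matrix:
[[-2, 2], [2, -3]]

For [[a,b],[c,d]], inverse = (1/det)·[[d,-b],[-c,a]]
det = (-2)(-3) - (2)(2) = 6 - 4 = 2
Inverse = (1/2)·[[-3, -2], [-2, -2]]
= [[-3/2, -1], [-1, -1]]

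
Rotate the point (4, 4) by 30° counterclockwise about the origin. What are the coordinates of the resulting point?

Rotation matrix for 30°: [[cos 30°, -sin 30°], [sin 30°, cos 30°]] ≈ [[0.866025, -0.500000], [0.500000, 0.866025]]
[[0.866025, -0.500000], [0.500000, 0.866025]] × [4, 4]ᵀ ≈ [1.4641, 5.4641]ᵀ
Result: (1.4641, 5.4641)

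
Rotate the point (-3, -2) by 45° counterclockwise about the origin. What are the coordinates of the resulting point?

Rotation matrix for 45°: [[cos 45°, -sin 45°], [sin 45°, cos 45°]] ≈ [[0.707107, -0.707107], [0.707107, 0.707107]]
[[0.707107, -0.707107], [0.707107, 0.707107]] × [-3, -2]ᵀ ≈ [-0.7071, -3.5355]ᵀ
Result: (-0.7071, -3.5355)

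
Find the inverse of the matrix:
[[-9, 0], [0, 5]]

For [[a,b],[c,d]], inverse = (1/det)·[[d,-b],[-c,a]]
det = (-9)(5) - (0)(0) = -45 - 0 = -45
Inverse = (1/-45)·[[5, 0], [0, -9]]
= [[-1/9, 0], [0, 1/5]]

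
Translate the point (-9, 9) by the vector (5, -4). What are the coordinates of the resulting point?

Translation by (5, -4) (homogeneous matrix [[1, 0, 5], [0, 1, -4], [0, 0, 1]]):
x' = -9 + 5 = -4
y' = 9 + -4 = 5
Result: (-4, 5)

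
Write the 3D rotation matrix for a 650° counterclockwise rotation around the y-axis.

Rotation matrix for counterclockwise 650° around y-axis:
cos(650°) = 0.3420, sin(650°) = -0.9397
Result: [[0.3420, 0, -0.9397], [0, 1, 0], [0.9397, 0, 0.3420]]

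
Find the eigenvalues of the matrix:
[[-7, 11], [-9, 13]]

Characteristic equation: det(A - λI) = 0
λ² - (trace)λ + (det) = 0
trace = -7 + 13 = 6, det = (-7)(13) - (11)(-9) = 8
λ² - (6)λ + (8) = 0
λ = (6 ± √((6)² - 4·(8))) / 2 = (6 ± √4) / 2
Solving: λ = 2, 4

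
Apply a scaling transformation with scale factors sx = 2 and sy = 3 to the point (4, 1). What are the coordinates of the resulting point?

Scaling matrix:
[[2, 0], [0, 3]]
Result: (4 × 2, 1 × 3) = (8, 3)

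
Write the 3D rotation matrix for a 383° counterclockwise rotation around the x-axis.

Rotation matrix for counterclockwise 383° around x-axis:
cos(383°) = 0.9205, sin(383°) = 0.3907
Result: [[1, 0, 0], [0, 0.9205, -0.3907], [0, 0.3907, 0.9205]]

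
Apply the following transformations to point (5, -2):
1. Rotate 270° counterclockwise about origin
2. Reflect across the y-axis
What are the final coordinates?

Step 1: Rotate 270° → (-2, -5)
Step 2: Reflect across y-axis → (2, -5)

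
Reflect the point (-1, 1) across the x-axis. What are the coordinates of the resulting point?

Reflection across x-axis: (-1, 1) → (-1, -1)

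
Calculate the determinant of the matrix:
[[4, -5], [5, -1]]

For a 2×2 matrix [[a, b], [c, d]], det = ad - bc
det = (4)(-1) - (-5)(5) = -4 - -25 = 21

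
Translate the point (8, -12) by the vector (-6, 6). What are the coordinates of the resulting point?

Translation by (-6, 6) (homogeneous matrix [[1, 0, -6], [0, 1, 6], [0, 0, 1]]):
x' = 8 + -6 = 2
y' = -12 + 6 = -6
Result: (2, -6)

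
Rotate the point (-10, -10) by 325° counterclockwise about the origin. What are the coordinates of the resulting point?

Rotation matrix for 325°: [[cos 325°, -sin 325°], [sin 325°, cos 325°]] ≈ [[0.819152, 0.573576], [-0.573576, 0.819152]]
[[0.819152, 0.573576], [-0.573576, 0.819152]] × [-10, -10]ᵀ ≈ [-13.9273, -2.4558]ᵀ
Result: (-13.9273, -2.4558)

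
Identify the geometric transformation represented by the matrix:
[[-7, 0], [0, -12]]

This matrix represents: non-uniform scaling by sx = -7, sy = -12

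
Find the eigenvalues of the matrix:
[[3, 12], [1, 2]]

Characteristic equation: det(A - λI) = 0
λ² - (trace)λ + (det) = 0
trace = 3 + 2 = 5, det = (3)(2) - (12)(1) = -6
λ² - (5)λ + (-6) = 0
λ = (5 ± √((5)² - 4·(-6))) / 2 = (5 ± √49) / 2
Solving: λ = -1, 6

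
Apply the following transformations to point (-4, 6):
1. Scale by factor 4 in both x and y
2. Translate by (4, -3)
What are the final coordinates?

Step 1: Scale (-4, 6) by 4 → (-16, 24)
Step 2: Translate by (4, -3) → (-12, 21)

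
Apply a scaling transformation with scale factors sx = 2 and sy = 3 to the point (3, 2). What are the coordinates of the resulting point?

Scaling matrix:
[[2, 0], [0, 3]]
Result: (3 × 2, 2 × 3) = (6, 6)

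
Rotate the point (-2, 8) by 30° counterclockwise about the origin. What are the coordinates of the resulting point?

Rotation matrix for 30°: [[cos 30°, -sin 30°], [sin 30°, cos 30°]] ≈ [[0.866025, -0.500000], [0.500000, 0.866025]]
[[0.866025, -0.500000], [0.500000, 0.866025]] × [-2, 8]ᵀ ≈ [-5.7321, 5.9282]ᵀ
Result: (-5.7321, 5.9282)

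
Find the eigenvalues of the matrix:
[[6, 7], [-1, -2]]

Characteristic equation: det(A - λI) = 0
λ² - (trace)λ + (det) = 0
trace = 6 + -2 = 4, det = (6)(-2) - (7)(-1) = -5
λ² - (4)λ + (-5) = 0
λ = (4 ± √((4)² - 4·(-5))) / 2 = (4 ± √36) / 2
Solving: λ = -1, 5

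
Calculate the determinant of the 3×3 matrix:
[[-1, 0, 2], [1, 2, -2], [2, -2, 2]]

Expansion along first row:
det = -1·det([[2,-2],[-2,2]]) - 0·det([[1,-2],[2,2]]) + 2·det([[1,2],[2,-2]])
    = -1·(2·2 - -2·-2) - 0·(1·2 - -2·2) + 2·(1·-2 - 2·2)
    = -1·0 - 0·6 + 2·-6
    = 0 + 0 + -12 = -12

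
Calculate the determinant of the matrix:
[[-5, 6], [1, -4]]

For a 2×2 matrix [[a, b], [c, d]], det = ad - bc
det = (-5)(-4) - (6)(1) = 20 - 6 = 14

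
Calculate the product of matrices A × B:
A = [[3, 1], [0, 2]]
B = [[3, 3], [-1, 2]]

Matrix multiplication:
C[0][0] = 3×3 + 1×-1 = 8
C[0][1] = 3×3 + 1×2 = 11
C[1][0] = 0×3 + 2×-1 = -2
C[1][1] = 0×3 + 2×2 = 4
Result: [[8, 11], [-2, 4]]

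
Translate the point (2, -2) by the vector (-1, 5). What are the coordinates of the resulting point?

Translation by (-1, 5) (homogeneous matrix [[1, 0, -1], [0, 1, 5], [0, 0, 1]]):
x' = 2 + -1 = 1
y' = -2 + 5 = 3
Result: (1, 3)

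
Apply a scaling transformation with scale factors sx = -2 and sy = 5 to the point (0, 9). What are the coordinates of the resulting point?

Scaling matrix:
[[-2, 0], [0, 5]]
Result: (0 × -2, 9 × 5) = (0, 45)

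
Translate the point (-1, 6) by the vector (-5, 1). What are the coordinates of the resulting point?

Translation by (-5, 1) (homogeneous matrix [[1, 0, -5], [0, 1, 1], [0, 0, 1]]):
x' = -1 + -5 = -6
y' = 6 + 1 = 7
Result: (-6, 7)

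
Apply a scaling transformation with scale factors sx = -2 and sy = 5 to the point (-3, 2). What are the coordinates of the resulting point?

Scaling matrix:
[[-2, 0], [0, 5]]
Result: (-3 × -2, 2 × 5) = (6, 10)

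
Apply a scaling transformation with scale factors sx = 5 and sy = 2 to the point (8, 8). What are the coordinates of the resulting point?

Scaling matrix:
[[5, 0], [0, 2]]
Result: (8 × 5, 8 × 2) = (40, 16)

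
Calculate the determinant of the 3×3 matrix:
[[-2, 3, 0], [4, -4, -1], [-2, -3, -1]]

Expansion along first row:
det = -2·det([[-4,-1],[-3,-1]]) - 3·det([[4,-1],[-2,-1]]) + 0·det([[4,-4],[-2,-3]])
    = -2·(-4·-1 - -1·-3) - 3·(4·-1 - -1·-2) + 0·(4·-3 - -4·-2)
    = -2·1 - 3·-6 + 0·-20
    = -2 + 18 + 0 = 16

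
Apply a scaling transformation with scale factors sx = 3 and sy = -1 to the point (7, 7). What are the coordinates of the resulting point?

Scaling matrix:
[[3, 0], [0, -1]]
Result: (7 × 3, 7 × -1) = (21, -7)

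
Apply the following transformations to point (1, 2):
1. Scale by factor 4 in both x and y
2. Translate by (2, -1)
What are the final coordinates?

Step 1: Scale (1, 2) by 4 → (4, 8)
Step 2: Translate by (2, -1) → (6, 7)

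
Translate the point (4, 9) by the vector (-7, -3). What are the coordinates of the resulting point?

Translation by (-7, -3) (homogeneous matrix [[1, 0, -7], [0, 1, -3], [0, 0, 1]]):
x' = 4 + -7 = -3
y' = 9 + -3 = 6
Result: (-3, 6)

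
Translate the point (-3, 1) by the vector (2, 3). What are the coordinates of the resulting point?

Translation by (2, 3) (homogeneous matrix [[1, 0, 2], [0, 1, 3], [0, 0, 1]]):
x' = -3 + 2 = -1
y' = 1 + 3 = 4
Result: (-1, 4)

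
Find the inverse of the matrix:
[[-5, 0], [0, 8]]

For [[a,b],[c,d]], inverse = (1/det)·[[d,-b],[-c,a]]
det = (-5)(8) - (0)(0) = -40 - 0 = -40
Inverse = (1/-40)·[[8, 0], [0, -5]]
= [[-1/5, 0], [0, 1/8]]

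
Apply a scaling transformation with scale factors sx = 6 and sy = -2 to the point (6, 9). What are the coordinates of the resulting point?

Scaling matrix:
[[6, 0], [0, -2]]
Result: (6 × 6, 9 × -2) = (36, -18)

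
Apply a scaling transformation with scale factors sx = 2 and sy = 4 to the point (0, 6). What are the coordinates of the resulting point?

Scaling matrix:
[[2, 0], [0, 4]]
Result: (0 × 2, 6 × 4) = (0, 24)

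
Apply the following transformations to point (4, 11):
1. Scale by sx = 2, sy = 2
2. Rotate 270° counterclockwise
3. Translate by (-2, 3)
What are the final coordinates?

Step 1: Scale → (8, 22)
Step 2: Rotate 270° → (22, -8)
Step 3: Translate → (20, -5)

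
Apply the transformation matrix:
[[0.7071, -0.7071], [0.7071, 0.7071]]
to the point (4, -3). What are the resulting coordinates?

Matrix multiplication:
[[0.7071, -0.7071], [0.7071, 0.7071]] × [4, -3]ᵀ
= [(0.7071)(4) + (-0.7071)(-3), (0.7071)(4) + (0.7071)(-3)]ᵀ
= [4.9497, 0.7071]ᵀ
Result: (4.9497, 0.7071)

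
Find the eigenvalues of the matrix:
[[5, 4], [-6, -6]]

Characteristic equation: det(A - λI) = 0
λ² - (trace)λ + (det) = 0
trace = 5 + -6 = -1, det = (5)(-6) - (4)(-6) = -6
λ² - (-1)λ + (-6) = 0
λ = (-1 ± √((-1)² - 4·(-6))) / 2 = (-1 ± √25) / 2
Solving: λ = -3, 2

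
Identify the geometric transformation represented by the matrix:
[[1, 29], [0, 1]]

This matrix represents: horizontal shear with factor 29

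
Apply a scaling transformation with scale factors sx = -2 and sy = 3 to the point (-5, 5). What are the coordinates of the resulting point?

Scaling matrix:
[[-2, 0], [0, 3]]
Result: (-5 × -2, 5 × 3) = (10, 15)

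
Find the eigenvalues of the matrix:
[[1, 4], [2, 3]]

Characteristic equation: det(A - λI) = 0
λ² - (trace)λ + (det) = 0
trace = 1 + 3 = 4, det = (1)(3) - (4)(2) = -5
λ² - (4)λ + (-5) = 0
λ = (4 ± √((4)² - 4·(-5))) / 2 = (4 ± √36) / 2
Solving: λ = -1, 5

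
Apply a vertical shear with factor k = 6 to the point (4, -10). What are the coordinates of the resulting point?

Shear matrix for vertical shear with factor k = 6:
[[1, 0], [6, 1]]
Result: (4, -10) → (4, 14)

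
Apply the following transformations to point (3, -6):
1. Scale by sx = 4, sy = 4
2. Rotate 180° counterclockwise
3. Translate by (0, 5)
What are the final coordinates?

Step 1: Scale → (12, -24)
Step 2: Rotate 180° → (-12, 24)
Step 3: Translate → (-12, 29)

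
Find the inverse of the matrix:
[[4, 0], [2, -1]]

For [[a,b],[c,d]], inverse = (1/det)·[[d,-b],[-c,a]]
det = (4)(-1) - (0)(2) = -4 - 0 = -4
Inverse = (1/-4)·[[-1, 0], [-2, 4]]
= [[1/4, 0], [1/2, -1]]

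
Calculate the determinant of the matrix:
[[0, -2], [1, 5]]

For a 2×2 matrix [[a, b], [c, d]], det = ad - bc
det = (0)(5) - (-2)(1) = 0 - -2 = 2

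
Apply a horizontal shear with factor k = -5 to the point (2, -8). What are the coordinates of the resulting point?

Shear matrix for horizontal shear with factor k = -5:
[[1, -5], [0, 1]]
Result: (2, -8) → (42, -8)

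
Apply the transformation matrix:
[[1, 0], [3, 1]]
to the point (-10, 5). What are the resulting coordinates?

Matrix multiplication:
[[1, 0], [3, 1]] × [-10, 5]ᵀ
= [(1)(-10) + (0)(5), (3)(-10) + (1)(5)]ᵀ
= [-10, -25]ᵀ
Result: (-10, -25)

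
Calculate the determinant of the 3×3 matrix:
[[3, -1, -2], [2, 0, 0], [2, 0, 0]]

Expansion along first row:
det = 3·det([[0,0],[0,0]]) - -1·det([[2,0],[2,0]]) + -2·det([[2,0],[2,0]])
    = 3·(0·0 - 0·0) - -1·(2·0 - 0·2) + -2·(2·0 - 0·2)
    = 3·0 - -1·0 + -2·0
    = 0 + 0 + 0 = 0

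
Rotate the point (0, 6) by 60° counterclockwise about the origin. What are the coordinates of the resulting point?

Rotation matrix for 60°: [[cos 60°, -sin 60°], [sin 60°, cos 60°]] ≈ [[0.500000, -0.866025], [0.866025, 0.500000]]
[[0.500000, -0.866025], [0.866025, 0.500000]] × [0, 6]ᵀ ≈ [-5.1962, 3]ᵀ
Result: (-5.1962, 3)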